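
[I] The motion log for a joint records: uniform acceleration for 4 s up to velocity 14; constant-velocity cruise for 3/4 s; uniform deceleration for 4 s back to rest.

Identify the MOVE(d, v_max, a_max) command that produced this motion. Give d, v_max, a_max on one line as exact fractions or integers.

d=133/2 v_max=14 a_max=7/2

a_max = 14/4 = 7/2
d_a = ½·14·4 = 28; d_c = 14·3/4 = 21/2
d = 2·28 + 21/2 = 133/2
t_c = 3/4 > 0 → v_max = v_peak = 14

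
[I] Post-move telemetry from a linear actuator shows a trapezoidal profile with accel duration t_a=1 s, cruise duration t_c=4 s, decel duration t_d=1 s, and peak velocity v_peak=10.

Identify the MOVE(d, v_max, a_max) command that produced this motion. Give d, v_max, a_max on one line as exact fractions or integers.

a_max = 10/1 = 10
d_a = ½·10·1 = 5; d_c = 10·4 = 40
d = 2·5 + 40 = 50
t_c = 4 > 0 ⇒ limit active, v_max = 10

d=50 v_max=10 a_max=10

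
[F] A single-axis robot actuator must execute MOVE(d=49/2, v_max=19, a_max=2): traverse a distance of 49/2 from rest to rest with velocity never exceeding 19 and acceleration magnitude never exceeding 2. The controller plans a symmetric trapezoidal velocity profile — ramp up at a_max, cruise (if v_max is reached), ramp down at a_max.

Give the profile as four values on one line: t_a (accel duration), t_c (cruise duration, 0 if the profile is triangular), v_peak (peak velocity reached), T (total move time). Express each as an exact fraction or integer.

vₘ²/aₘ = 19²/2 = 361/2
49/2 < 361/2 so t_c = 0
v_peak = √(49/2·2) = √49 = 7
t_a = 7/2; t_c = 0
T = 2·7/2 = 7

t_a=7/2 t_c=0 v_peak=7 T=7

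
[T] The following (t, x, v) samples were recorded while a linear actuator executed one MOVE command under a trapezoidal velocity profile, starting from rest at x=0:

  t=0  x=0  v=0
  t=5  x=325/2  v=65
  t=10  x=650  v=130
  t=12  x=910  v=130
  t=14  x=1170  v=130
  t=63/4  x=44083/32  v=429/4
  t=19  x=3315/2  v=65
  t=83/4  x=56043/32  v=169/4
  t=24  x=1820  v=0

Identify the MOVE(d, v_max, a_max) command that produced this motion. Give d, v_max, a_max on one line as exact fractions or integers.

d=1820 v_max=130 a_max=13

final state: t=24, x=1820, v=0 → d = 1820
a_max = (65−0)/(5−0) = 13
max v = 130 over t∈[10,14] → v_max = 130
check: 130·(10+4) = 1820 ✓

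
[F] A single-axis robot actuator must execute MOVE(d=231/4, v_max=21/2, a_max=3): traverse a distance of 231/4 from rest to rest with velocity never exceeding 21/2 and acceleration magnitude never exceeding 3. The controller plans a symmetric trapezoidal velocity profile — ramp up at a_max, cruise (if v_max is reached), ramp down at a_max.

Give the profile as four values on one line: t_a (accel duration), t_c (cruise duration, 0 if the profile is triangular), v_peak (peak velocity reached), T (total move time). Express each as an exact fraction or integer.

t_a=7/2 t_c=2 v_peak=21/2 T=9

v_max²/a_max = (21/2)²/3 = 147/4
231/4 ≥ 147/4 → trapezoidal
t_a = (21/2)/3 = 7/2; v_peak = 21/2
d_cruise = 231/4 − 147/4 = 21; t_c = 21/(21/2) = 2
T = 2·7/2 + 2 = 9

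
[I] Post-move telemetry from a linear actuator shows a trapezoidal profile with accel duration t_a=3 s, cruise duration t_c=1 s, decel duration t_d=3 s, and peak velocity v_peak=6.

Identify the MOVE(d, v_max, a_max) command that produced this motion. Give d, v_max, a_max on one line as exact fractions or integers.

d=24 v_max=6 a_max=2

a_max = 6/3 = 2
d_a = ½·6·3 = 9; d_c = 6·1 = 6
d = 2·9 + 6 = 24
t_c = 1 > 0 → v_max = v_peak = 6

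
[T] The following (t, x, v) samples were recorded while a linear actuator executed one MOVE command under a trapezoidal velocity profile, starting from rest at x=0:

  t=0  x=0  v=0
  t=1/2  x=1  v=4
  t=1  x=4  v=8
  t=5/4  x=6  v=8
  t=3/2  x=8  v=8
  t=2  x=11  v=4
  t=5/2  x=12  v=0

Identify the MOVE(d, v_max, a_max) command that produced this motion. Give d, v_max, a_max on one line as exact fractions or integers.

d=12 v_max=8 a_max=8

final state: t=5/2, x=12, v=0 → d = 12
a_max = (4−0)/(1/2−0) = 8
max v = 8 over t∈[1,3/2] → v_max = 8
check: 8·(1+1/2) = 12 ✓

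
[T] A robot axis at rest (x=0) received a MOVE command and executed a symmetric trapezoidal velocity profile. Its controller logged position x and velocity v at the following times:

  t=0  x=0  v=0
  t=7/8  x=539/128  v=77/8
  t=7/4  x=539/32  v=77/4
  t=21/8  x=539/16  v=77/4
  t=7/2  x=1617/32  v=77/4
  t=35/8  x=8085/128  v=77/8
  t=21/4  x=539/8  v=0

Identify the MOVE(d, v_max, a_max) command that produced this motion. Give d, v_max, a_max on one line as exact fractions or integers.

final state: t=21/4, x=539/8, v=0 → d = 539/8
a_max = (77/8−0)/(7/8−0) = 11
max v = 77/4 over t∈[7/4,7/2] → v_max = 77/4
check: 77/4·(7/4+7/4) = 539/8 ✓

d=539/8 v_max=77/4 a_max=11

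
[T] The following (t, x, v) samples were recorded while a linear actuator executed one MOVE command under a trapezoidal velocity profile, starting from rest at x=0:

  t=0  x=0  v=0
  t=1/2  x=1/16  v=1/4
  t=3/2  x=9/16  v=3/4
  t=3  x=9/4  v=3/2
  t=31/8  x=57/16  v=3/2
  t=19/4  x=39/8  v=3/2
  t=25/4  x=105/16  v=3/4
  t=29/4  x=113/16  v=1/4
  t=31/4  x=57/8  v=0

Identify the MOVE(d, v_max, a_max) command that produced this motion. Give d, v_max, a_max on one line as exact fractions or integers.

final state: t=31/4, x=57/8, v=0 → d = 57/8
a_max = (1/4−0)/(1/2−0) = 1/2
max v = 3/2 over t∈[3,19/4] → v_max = 3/2
check: 3/2·(3+7/4) = 57/8 ✓

d=57/8 v_max=3/2 a_max=1/2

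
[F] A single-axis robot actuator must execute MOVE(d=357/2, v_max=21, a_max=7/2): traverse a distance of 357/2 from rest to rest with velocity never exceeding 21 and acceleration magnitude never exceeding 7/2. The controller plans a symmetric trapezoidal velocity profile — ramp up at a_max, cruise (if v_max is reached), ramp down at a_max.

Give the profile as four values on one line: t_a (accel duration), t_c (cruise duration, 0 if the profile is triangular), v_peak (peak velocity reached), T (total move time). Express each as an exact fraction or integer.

(v_max)²/a_max = 21²/(7/2) = 126
357/2 ≥ 126 → trapezoidal
t_a = 21/(7/2) = 6; v_peak = 21
d_cruise = 357/2 − 126 = 105/2; t_c = (105/2)/21 = 5/2
T = 2·6 + 5/2 = 29/2

t_a=6 t_c=5/2 v_peak=21 T=29/2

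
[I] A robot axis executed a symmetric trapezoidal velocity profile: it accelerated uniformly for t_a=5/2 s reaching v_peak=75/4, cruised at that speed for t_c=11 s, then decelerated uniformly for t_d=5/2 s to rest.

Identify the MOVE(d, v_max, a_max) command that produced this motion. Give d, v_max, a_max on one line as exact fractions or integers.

d=2025/8 v_max=75/4 a_max=15/2

a_max = (75/4)/(5/2) = 15/2
d_a = ½·75/4·5/2 = 375/16; d_c = 75/4·11 = 825/4
d = 2·375/16 + 825/4 = 2025/8
t_c = 11 > 0 ⇒ limit active, v_max = 75/4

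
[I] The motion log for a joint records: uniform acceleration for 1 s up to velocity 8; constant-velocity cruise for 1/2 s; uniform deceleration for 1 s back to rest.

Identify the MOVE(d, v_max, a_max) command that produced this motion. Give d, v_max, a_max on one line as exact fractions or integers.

a_max = 8/1 = 8
d_a = ½·8·1 = 4; d_c = 8·1/2 = 4
d = 2·4 + 4 = 12
t_c = 1/2 > 0 → v_max = v_peak = 8

d=12 v_max=8 a_max=8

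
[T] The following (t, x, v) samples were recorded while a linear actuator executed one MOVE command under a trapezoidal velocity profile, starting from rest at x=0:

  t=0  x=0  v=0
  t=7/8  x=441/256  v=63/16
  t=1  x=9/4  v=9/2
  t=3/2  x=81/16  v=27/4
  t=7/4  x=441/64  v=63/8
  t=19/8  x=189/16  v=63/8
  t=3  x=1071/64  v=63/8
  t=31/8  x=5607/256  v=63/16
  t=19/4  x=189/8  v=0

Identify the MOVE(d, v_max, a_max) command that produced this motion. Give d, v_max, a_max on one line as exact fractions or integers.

d=189/8 v_max=63/8 a_max=9/2

final state: t=19/4, x=189/8, v=0 → d = 189/8
a_max = (63/16−0)/(7/8−0) = 9/2
max v = 63/8 over t∈[7/4,3] → v_max = 63/8
check: 63/8·(7/4+5/4) = 189/8 ✓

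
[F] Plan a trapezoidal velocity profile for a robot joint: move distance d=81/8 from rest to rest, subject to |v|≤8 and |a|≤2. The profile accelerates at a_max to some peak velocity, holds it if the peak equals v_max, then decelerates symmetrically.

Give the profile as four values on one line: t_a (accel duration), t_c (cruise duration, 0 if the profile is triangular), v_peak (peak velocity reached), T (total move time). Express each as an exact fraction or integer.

t_a=9/4 t_c=0 v_peak=9/2 T=9/2

vₘ²/aₘ = 8²/2 = 32
81/8 < 32 ⇒ no cruise
v_peak = √(81/8·2) = √(81/4) = 9/2
t_a = (9/2)/2 = 9/4; t_c = 0
T = 2·9/4 = 9/2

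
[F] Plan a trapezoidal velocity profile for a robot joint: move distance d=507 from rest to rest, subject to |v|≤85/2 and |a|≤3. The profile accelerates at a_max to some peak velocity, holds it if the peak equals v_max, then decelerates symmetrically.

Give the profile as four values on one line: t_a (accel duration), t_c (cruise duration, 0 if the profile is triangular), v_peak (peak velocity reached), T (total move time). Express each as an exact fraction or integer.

vₘ²/aₘ = (85/2)²/3 = 7225/12
507 < 7225/12 → triangular
v_peak = √(507·3) = √1521 = 39
t_a = 39/3 = 13; t_c = 0
T = 2·13 = 26

t_a=13 t_c=0 v_peak=39 T=26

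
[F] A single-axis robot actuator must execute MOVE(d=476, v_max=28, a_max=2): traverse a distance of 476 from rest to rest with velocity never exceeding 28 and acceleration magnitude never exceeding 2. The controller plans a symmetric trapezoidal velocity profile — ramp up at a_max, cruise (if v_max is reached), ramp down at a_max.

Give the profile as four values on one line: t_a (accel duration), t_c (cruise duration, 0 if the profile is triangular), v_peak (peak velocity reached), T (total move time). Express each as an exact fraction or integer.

vₘ²/aₘ = 28²/2 = 392
476 ≥ 392 so v_max reached
t_a = 28/2 = 14; v_peak = 28
d_cruise = 476 − 392 = 84; t_c = 84/28 = 3
T = 2·14 + 3 = 31

t_a=14 t_c=3 v_peak=28 T=31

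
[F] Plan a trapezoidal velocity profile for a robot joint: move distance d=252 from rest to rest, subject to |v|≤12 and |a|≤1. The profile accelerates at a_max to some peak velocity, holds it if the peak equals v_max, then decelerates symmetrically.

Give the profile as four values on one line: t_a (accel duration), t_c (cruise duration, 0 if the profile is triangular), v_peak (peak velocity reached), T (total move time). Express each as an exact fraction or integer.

t_a=12 t_c=9 v_peak=12 T=33

(v_max)²/a_max = 12²/1 = 144
252 ≥ 144 → trapezoidal
t_a = 12/1 = 12; v_peak = 12
d_cruise = 252 − 144 = 108; t_c = 108/12 = 9
T = 2·12 + 9 = 33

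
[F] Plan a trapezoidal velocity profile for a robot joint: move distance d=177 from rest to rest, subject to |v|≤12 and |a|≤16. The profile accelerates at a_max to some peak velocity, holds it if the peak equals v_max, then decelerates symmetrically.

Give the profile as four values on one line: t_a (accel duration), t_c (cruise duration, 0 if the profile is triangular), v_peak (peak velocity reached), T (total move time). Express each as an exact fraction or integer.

vₘ²/aₘ = 12²/16 = 9
177 ≥ 9 ⇒ cruise phase
t_a = 12/16 = 3/4; v_peak = 12
d_cruise = 177 − 9 = 168; t_c = 168/12 = 14
T = 2·3/4 + 14 = 31/2

t_a=3/4 t_c=14 v_peak=12 T=31/2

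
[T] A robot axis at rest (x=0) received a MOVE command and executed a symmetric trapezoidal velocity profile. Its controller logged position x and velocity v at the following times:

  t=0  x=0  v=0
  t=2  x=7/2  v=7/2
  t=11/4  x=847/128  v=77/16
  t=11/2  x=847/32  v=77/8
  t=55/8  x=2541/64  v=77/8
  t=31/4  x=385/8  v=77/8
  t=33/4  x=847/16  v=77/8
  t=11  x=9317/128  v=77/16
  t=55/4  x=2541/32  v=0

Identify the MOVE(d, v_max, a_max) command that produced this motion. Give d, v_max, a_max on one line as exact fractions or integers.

d=2541/32 v_max=77/8 a_max=7/4

final state: t=55/4, x=2541/32, v=0 → d = 2541/32
a_max = (7/2−0)/(2−0) = 7/4
max v = 77/8 over t∈[11/2,33/4] → v_max = 77/8
check: 77/8·(11/2+11/4) = 2541/32 ✓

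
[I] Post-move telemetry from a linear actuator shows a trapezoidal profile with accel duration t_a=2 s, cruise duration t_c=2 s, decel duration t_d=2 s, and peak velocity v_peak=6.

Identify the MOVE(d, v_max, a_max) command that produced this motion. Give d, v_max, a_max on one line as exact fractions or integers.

a_max = 6/2 = 3
d_a = ½·6·2 = 6; d_c = 6·2 = 12
d = 2·6 + 12 = 24
t_c = 2 > 0 ⇒ limit active, v_max = 6

d=24 v_max=6 a_max=3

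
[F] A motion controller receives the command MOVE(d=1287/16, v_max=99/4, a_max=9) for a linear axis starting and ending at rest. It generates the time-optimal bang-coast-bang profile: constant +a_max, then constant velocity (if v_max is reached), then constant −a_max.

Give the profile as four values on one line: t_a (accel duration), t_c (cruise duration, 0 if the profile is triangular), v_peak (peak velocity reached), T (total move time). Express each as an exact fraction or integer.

t_a=11/4 t_c=1/2 v_peak=99/4 T=6

vₘ²/aₘ = (99/4)²/9 = 1089/16
1287/16 ≥ 1089/16 so v_max reached
t_a = (99/4)/9 = 11/4; v_peak = 99/4
d_cruise = 1287/16 − 1089/16 = 99/8; t_c = (99/8)/(99/4) = 1/2
T = 2·11/4 + 1/2 = 6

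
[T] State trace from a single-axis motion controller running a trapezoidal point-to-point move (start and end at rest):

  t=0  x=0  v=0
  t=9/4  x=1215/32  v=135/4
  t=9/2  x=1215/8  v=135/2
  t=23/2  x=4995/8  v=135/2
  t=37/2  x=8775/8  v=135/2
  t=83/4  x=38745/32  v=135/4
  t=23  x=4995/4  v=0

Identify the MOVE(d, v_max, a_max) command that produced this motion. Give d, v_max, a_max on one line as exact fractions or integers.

final state: t=23, x=4995/4, v=0 → d = 4995/4
a_max = (135/4−0)/(9/4−0) = 15
max v = 135/2 over t∈[9/2,37/2] → v_max = 135/2
check: 135/2·(9/2+14) = 4995/4 ✓

d=4995/4 v_max=135/2 a_max=15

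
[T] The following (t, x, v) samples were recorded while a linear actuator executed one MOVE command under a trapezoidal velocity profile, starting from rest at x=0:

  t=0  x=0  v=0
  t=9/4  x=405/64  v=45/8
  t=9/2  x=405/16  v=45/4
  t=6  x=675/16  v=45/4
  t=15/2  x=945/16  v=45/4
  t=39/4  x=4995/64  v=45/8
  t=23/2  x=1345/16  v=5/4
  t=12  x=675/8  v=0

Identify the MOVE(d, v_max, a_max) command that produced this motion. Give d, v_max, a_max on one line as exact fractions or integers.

final state: t=12, x=675/8, v=0 → d = 675/8
a_max = (45/8−0)/(9/4−0) = 5/2
max v = 45/4 over t∈[9/2,15/2] → v_max = 45/4
check: 45/4·(9/2+3) = 675/8 ✓

d=675/8 v_max=45/4 a_max=5/2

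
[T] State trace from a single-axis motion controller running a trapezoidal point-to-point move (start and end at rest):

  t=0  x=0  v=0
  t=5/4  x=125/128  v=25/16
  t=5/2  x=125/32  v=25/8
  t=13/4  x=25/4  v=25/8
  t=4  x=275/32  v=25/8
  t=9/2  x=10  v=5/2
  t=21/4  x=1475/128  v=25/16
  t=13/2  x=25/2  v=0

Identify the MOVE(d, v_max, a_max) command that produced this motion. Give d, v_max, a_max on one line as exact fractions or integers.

final state: t=13/2, x=25/2, v=0 → d = 25/2
a_max = (25/16−0)/(5/4−0) = 5/4
max v = 25/8 over t∈[5/2,4] → v_max = 25/8
check: 25/8·(5/2+3/2) = 25/2 ✓

d=25/2 v_max=25/8 a_max=5/4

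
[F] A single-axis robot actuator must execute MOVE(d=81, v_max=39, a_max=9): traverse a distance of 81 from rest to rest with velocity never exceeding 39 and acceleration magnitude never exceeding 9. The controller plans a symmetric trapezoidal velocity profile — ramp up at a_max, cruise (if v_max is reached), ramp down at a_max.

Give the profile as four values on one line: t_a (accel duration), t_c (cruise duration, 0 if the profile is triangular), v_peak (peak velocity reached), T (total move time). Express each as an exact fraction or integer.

(v_max)²/a_max = 39²/9 = 169
81 < 169 so t_c = 0
v_peak = √(81·9) = √729 = 27
t_a = 27/9 = 3; t_c = 0
T = 2·3 = 6

t_a=3 t_c=0 v_peak=27 T=6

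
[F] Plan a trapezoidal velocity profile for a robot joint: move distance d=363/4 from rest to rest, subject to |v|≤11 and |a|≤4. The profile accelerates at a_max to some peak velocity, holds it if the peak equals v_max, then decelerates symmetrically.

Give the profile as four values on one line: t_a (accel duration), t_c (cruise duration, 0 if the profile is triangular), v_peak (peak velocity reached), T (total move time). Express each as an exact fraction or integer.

t_a=11/4 t_c=11/2 v_peak=11 T=11

(v_max)²/a_max = 11²/4 = 121/4
363/4 ≥ 121/4 so v_max reached
t_a = 11/4; v_peak = 11
d_cruise = 363/4 − 121/4 = 121/2; t_c = (121/2)/11 = 11/2
T = 2·11/4 + 11/2 = 11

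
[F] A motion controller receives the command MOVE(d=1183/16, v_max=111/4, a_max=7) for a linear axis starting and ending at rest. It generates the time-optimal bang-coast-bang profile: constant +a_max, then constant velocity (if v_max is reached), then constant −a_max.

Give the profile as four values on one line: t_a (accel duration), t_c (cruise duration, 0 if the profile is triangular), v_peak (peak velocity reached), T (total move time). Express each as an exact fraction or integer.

t_a=13/4 t_c=0 v_peak=91/4 T=13/2

(v_max)²/a_max = (111/4)²/7 = 12321/112
1183/16 < 12321/112 → triangular
v_peak = √(1183/16·7) = √(8281/16) = 91/4
t_a = (91/4)/7 = 13/4; t_c = 0
T = 2·13/4 = 13/2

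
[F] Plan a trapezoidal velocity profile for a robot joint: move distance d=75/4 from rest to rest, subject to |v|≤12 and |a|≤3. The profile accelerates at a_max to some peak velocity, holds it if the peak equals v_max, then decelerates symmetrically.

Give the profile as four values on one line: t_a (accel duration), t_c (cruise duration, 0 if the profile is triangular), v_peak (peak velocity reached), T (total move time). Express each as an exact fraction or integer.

t_a=5/2 t_c=0 v_peak=15/2 T=5

(v_max)²/a_max = 12²/3 = 48
75/4 < 48 → triangular
v_peak = √(75/4·3) = √(225/4) = 15/2
t_a = (15/2)/3 = 5/2; t_c = 0
T = 2·5/2 = 5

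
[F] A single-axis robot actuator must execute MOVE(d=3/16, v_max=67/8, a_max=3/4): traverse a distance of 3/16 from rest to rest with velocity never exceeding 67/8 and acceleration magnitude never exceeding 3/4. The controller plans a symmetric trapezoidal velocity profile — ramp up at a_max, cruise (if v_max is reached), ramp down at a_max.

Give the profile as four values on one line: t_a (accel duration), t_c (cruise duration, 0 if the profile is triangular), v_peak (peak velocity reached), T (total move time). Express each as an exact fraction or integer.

vₘ²/aₘ = (67/8)²/(3/4) = 4489/48
3/16 < 4489/48 so t_c = 0
v_peak = √(3/16·3/4) = √(9/64) = 3/8
t_a = (3/8)/(3/4) = 1/2; t_c = 0
T = 2·1/2 = 1

t_a=1/2 t_c=0 v_peak=3/8 T=1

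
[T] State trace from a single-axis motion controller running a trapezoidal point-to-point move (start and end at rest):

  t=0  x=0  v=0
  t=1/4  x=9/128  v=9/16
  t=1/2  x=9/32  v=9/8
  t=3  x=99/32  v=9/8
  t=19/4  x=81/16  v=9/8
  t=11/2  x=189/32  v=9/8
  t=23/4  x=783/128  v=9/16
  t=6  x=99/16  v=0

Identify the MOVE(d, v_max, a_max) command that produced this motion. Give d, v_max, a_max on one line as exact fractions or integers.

d=99/16 v_max=9/8 a_max=9/4

final state: t=6, x=99/16, v=0 → d = 99/16
a_max = (9/16−0)/(1/4−0) = 9/4
max v = 9/8 over t∈[1/2,11/2] → v_max = 9/8
check: 9/8·(1/2+5) = 99/16 ✓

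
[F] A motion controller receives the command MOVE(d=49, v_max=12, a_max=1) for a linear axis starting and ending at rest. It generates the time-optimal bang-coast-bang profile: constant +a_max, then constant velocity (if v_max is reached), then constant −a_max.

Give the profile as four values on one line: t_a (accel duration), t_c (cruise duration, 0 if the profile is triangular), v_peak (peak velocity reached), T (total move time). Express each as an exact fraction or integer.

v_max²/a_max = 12²/1 = 144
49 < 144 ⇒ no cruise
v_peak = √(49·1) = √49 = 7
t_a = 7/1 = 7; t_c = 0
T = 2·7 = 14

t_a=7 t_c=0 v_peak=7 T=14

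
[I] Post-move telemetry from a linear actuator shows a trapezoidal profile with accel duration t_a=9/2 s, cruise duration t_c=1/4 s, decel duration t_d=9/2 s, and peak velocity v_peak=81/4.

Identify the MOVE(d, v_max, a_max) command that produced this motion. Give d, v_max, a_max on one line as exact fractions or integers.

d=1539/16 v_max=81/4 a_max=9/2

a_max = (81/4)/(9/2) = 9/2
d_a = ½·81/4·9/2 = 729/16; d_c = 81/4·1/4 = 81/16
d = 2·729/16 + 81/16 = 1539/16
t_c = 1/4 > 0 → v_max = v_peak = 81/4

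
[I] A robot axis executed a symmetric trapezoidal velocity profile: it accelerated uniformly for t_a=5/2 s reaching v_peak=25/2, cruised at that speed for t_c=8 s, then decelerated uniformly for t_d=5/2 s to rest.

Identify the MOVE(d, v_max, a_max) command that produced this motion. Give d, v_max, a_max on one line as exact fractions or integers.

a_max = (25/2)/(5/2) = 5
d_a = ½·25/2·5/2 = 125/8; d_c = 25/2·8 = 100
d = 2·125/8 + 100 = 525/4
t_c = 8 > 0 so v_max = 25/2

d=525/4 v_max=25/2 a_max=5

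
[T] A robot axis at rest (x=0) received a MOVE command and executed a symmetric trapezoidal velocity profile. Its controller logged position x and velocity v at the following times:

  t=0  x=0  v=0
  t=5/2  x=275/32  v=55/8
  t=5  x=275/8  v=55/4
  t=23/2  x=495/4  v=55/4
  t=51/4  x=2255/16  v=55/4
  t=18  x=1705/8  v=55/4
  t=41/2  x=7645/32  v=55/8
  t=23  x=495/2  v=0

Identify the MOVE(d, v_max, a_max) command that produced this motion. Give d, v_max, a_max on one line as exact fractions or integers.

d=495/2 v_max=55/4 a_max=11/4

final state: t=23, x=495/2, v=0 → d = 495/2
a_max = (55/8−0)/(5/2−0) = 11/4
max v = 55/4 over t∈[5,18] → v_max = 55/4
check: 55/4·(5+13) = 495/2 ✓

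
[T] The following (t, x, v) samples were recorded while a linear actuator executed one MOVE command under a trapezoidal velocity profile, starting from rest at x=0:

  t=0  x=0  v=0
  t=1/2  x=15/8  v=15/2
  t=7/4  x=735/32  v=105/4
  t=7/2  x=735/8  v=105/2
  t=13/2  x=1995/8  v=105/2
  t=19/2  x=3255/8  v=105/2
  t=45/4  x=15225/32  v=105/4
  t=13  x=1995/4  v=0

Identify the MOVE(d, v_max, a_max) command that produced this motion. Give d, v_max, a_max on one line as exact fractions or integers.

final state: t=13, x=1995/4, v=0 → d = 1995/4
a_max = (15/2−0)/(1/2−0) = 15
max v = 105/2 over t∈[7/2,19/2] → v_max = 105/2
check: 105/2·(7/2+6) = 1995/4 ✓

d=1995/4 v_max=105/2 a_max=15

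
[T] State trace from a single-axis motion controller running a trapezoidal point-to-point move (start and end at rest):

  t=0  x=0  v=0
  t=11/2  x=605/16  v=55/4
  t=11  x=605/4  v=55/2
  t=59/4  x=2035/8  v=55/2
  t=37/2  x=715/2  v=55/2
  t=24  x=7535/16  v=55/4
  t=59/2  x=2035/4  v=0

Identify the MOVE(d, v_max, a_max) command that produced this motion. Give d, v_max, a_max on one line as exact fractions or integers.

d=2035/4 v_max=55/2 a_max=5/2

final state: t=59/2, x=2035/4, v=0 → d = 2035/4
a_max = (55/4−0)/(11/2−0) = 5/2
max v = 55/2 over t∈[11,37/2] → v_max = 55/2
check: 55/2·(11+15/2) = 2035/4 ✓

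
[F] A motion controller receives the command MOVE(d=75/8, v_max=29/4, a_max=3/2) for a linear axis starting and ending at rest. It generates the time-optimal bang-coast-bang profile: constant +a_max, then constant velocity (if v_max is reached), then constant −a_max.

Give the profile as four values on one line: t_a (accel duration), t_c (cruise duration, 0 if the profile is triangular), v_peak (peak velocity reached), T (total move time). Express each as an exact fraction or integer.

t_a=5/2 t_c=0 v_peak=15/4 T=5

v_max²/a_max = (29/4)²/(3/2) = 841/24
75/8 < 841/24 ⇒ no cruise
v_peak = √(75/8·3/2) = √(225/16) = 15/4
t_a = (15/4)/(3/2) = 5/2; t_c = 0
T = 2·5/2 = 5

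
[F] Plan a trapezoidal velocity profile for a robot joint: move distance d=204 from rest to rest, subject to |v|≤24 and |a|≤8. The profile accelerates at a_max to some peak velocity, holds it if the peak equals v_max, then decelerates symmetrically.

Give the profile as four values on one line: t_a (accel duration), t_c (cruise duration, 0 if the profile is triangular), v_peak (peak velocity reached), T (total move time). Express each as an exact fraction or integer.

t_a=3 t_c=11/2 v_peak=24 T=23/2

v_max²/a_max = 24²/8 = 72
204 ≥ 72 ⇒ cruise phase
t_a = 24/8 = 3; v_peak = 24
d_cruise = 204 − 72 = 132; t_c = 132/24 = 11/2
T = 2·3 + 11/2 = 23/2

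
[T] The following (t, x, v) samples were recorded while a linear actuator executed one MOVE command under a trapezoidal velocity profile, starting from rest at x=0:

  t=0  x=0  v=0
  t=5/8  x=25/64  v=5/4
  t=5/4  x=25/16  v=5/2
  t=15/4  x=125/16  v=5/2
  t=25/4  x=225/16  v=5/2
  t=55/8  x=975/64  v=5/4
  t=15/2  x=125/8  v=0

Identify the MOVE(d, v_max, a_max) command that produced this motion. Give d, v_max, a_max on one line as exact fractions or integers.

final state: t=15/2, x=125/8, v=0 → d = 125/8
a_max = (5/4−0)/(5/8−0) = 2
max v = 5/2 over t∈[5/4,25/4] → v_max = 5/2
check: 5/2·(5/4+5) = 125/8 ✓

d=125/8 v_max=5/2 a_max=2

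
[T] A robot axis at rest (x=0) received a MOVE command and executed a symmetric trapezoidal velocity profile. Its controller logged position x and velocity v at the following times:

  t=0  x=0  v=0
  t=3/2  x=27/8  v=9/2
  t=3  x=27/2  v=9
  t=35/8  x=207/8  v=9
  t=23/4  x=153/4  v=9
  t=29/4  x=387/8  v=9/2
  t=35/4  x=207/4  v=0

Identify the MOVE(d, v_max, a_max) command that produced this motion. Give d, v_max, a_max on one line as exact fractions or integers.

final state: t=35/4, x=207/4, v=0 → d = 207/4
a_max = (9/2−0)/(3/2−0) = 3
max v = 9 over t∈[3,23/4] → v_max = 9
check: 9·(3+11/4) = 207/4 ✓

d=207/4 v_max=9 a_max=3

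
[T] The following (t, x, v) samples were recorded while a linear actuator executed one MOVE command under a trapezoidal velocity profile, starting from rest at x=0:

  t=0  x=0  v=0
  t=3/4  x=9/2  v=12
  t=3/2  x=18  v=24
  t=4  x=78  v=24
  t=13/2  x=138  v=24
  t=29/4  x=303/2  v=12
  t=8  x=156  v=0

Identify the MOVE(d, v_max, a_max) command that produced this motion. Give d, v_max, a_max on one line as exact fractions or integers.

final state: t=8, x=156, v=0 → d = 156
a_max = (12−0)/(3/4−0) = 16
max v = 24 over t∈[3/2,13/2] → v_max = 24
check: 24·(3/2+5) = 156 ✓

d=156 v_max=24 a_max=16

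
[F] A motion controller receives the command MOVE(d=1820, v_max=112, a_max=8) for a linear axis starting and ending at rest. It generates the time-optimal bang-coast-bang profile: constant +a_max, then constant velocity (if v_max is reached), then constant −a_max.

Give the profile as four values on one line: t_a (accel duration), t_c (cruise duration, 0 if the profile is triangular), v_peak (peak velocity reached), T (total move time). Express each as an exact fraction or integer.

(v_max)²/a_max = 112²/8 = 1568
1820 ≥ 1568 → trapezoidal
t_a = 112/8 = 14; v_peak = 112
d_cruise = 1820 − 1568 = 252; t_c = 252/112 = 9/4
T = 2·14 + 9/4 = 121/4

t_a=14 t_c=9/4 v_peak=112 T=121/4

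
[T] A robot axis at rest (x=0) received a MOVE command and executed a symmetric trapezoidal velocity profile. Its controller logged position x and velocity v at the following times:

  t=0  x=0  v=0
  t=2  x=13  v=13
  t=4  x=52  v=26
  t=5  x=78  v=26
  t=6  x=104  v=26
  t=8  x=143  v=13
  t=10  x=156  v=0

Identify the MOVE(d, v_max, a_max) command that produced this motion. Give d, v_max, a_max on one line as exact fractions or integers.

final state: t=10, x=156, v=0 → d = 156
a_max = (13−0)/(2−0) = 13/2
max v = 26 over t∈[4,6] → v_max = 26
check: 26·(4+2) = 156 ✓

d=156 v_max=26 a_max=13/2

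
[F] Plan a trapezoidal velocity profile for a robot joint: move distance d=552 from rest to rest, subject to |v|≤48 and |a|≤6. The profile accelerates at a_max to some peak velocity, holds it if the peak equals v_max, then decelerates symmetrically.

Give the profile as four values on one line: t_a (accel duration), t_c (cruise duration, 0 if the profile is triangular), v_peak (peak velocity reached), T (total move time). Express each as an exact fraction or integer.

t_a=8 t_c=7/2 v_peak=48 T=39/2

(v_max)²/a_max = 48²/6 = 384
552 ≥ 384 → trapezoidal
t_a = 48/6 = 8; v_peak = 48
d_cruise = 552 − 384 = 168; t_c = 168/48 = 7/2
T = 2·8 + 7/2 = 39/2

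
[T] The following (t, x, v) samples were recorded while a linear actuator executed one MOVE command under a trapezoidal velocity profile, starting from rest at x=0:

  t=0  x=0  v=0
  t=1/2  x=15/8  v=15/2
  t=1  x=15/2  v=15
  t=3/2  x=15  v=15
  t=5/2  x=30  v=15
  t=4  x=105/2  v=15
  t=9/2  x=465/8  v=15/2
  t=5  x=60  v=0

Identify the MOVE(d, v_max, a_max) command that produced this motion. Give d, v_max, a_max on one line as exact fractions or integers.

d=60 v_max=15 a_max=15

final state: t=5, x=60, v=0 → d = 60
a_max = (15/2−0)/(1/2−0) = 15
max v = 15 over t∈[1,4] → v_max = 15
check: 15·(1+3) = 60 ✓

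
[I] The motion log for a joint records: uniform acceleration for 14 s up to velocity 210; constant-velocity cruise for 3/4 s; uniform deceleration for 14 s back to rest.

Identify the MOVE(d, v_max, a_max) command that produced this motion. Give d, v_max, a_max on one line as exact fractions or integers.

a_max = 210/14 = 15
d_a = ½·210·14 = 1470; d_c = 210·3/4 = 315/2
d = 2·1470 + 315/2 = 6195/2
t_c = 3/4 > 0 → v_max = v_peak = 210

d=6195/2 v_max=210 a_max=15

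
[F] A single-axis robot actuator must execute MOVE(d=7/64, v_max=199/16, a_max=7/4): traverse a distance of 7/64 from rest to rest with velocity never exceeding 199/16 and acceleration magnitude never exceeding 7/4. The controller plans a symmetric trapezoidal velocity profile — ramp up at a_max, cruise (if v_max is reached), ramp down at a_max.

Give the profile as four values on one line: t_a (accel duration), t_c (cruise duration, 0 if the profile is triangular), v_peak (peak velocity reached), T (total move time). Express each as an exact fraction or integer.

t_a=1/4 t_c=0 v_peak=7/16 T=1/2

vₘ²/aₘ = (199/16)²/(7/4) = 39601/448
7/64 < 39601/448 so t_c = 0
v_peak = √(7/64·7/4) = √(49/256) = 7/16
t_a = (7/16)/(7/4) = 1/4; t_c = 0
T = 2·1/4 = 1/2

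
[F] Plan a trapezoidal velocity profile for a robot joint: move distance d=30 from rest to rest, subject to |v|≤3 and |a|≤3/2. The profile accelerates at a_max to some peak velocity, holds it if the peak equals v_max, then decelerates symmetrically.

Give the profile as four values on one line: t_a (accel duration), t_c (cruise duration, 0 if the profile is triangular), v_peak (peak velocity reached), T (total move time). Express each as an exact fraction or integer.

vₘ²/aₘ = 3²/(3/2) = 6
30 ≥ 6 ⇒ cruise phase
t_a = 3/(3/2) = 2; v_peak = 3
d_cruise = 30 − 6 = 24; t_c = 24/3 = 8
T = 2·2 + 8 = 12

t_a=2 t_c=8 v_peak=3 T=12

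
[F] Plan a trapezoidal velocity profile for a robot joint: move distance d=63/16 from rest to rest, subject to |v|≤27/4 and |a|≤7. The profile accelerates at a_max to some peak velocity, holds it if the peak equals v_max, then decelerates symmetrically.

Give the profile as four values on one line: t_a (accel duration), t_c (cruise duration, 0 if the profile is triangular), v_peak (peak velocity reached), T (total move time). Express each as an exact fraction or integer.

t_a=3/4 t_c=0 v_peak=21/4 T=3/2

v_max²/a_max = (27/4)²/7 = 729/112
63/16 < 729/112 ⇒ no cruise
v_peak = √(63/16·7) = √(441/16) = 21/4
t_a = (21/4)/7 = 3/4; t_c = 0
T = 2·3/4 = 3/2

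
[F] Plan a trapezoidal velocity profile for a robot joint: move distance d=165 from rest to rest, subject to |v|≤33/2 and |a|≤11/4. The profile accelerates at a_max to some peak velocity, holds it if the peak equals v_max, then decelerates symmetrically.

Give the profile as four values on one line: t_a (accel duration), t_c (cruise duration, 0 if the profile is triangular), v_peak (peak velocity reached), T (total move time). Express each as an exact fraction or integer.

(v_max)²/a_max = (33/2)²/(11/4) = 99
165 ≥ 99 ⇒ cruise phase
t_a = (33/2)/(11/4) = 6; v_peak = 33/2
d_cruise = 165 − 99 = 66; t_c = 66/(33/2) = 4
T = 2·6 + 4 = 16

t_a=6 t_c=4 v_peak=33/2 T=16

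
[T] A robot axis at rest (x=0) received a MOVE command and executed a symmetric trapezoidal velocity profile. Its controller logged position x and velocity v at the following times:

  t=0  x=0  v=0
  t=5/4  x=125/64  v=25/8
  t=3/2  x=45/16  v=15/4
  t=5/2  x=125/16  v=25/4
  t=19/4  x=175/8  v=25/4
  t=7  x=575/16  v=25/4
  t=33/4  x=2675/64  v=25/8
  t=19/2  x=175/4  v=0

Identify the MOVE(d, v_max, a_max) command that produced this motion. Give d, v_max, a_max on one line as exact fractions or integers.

final state: t=19/2, x=175/4, v=0 → d = 175/4
a_max = (25/8−0)/(5/4−0) = 5/2
max v = 25/4 over t∈[5/2,7] → v_max = 25/4
check: 25/4·(5/2+9/2) = 175/4 ✓

d=175/4 v_max=25/4 a_max=5/2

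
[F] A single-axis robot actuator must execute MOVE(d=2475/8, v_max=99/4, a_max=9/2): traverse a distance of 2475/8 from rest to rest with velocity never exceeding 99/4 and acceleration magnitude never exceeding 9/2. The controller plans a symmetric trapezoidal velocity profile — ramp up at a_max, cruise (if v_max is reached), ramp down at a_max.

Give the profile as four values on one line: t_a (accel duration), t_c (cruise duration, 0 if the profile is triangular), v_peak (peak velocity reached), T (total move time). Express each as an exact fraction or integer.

(v_max)²/a_max = (99/4)²/(9/2) = 1089/8
2475/8 ≥ 1089/8 ⇒ cruise phase
t_a = (99/4)/(9/2) = 11/2; v_peak = 99/4
d_cruise = 2475/8 − 1089/8 = 693/4; t_c = (693/4)/(99/4) = 7
T = 2·11/2 + 7 = 18

t_a=11/2 t_c=7 v_peak=99/4 T=18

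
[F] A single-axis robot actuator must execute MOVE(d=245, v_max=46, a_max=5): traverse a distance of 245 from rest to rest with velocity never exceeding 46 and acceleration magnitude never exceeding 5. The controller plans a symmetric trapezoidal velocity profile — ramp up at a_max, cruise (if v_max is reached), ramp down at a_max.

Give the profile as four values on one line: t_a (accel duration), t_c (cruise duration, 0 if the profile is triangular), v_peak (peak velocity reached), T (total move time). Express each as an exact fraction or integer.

t_a=7 t_c=0 v_peak=35 T=14

v_max²/a_max = 46²/5 = 2116/5
245 < 2116/5 ⇒ no cruise
v_peak = √(245·5) = √1225 = 35
t_a = 35/5 = 7; t_c = 0
T = 2·7 = 14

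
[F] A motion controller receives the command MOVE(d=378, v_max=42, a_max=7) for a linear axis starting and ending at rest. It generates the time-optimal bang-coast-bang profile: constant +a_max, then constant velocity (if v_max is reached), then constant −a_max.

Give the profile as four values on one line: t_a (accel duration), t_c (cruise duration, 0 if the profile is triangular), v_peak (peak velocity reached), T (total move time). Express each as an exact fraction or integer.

t_a=6 t_c=3 v_peak=42 T=15

(v_max)²/a_max = 42²/7 = 252
378 ≥ 252 so v_max reached
t_a = 42/7 = 6; v_peak = 42
d_cruise = 378 − 252 = 126; t_c = 126/42 = 3
T = 2·6 + 3 = 15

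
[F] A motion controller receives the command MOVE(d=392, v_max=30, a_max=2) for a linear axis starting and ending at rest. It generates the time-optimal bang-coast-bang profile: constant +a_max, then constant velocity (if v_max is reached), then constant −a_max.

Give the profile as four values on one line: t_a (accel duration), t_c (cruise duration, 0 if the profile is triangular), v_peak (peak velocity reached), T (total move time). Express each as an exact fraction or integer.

t_a=14 t_c=0 v_peak=28 T=28

(v_max)²/a_max = 30²/2 = 450
392 < 450 so t_c = 0
v_peak = √(392·2) = √784 = 28
t_a = 28/2 = 14; t_c = 0
T = 2·14 = 28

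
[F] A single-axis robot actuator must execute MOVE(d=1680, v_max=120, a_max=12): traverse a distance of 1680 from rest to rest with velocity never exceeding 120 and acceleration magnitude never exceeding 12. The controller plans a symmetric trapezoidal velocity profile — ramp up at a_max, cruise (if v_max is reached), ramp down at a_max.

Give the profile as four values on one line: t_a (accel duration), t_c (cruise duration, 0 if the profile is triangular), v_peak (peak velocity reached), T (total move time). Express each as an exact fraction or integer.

vₘ²/aₘ = 120²/12 = 1200
1680 ≥ 1200 → trapezoidal
t_a = 120/12 = 10; v_peak = 120
d_cruise = 1680 − 1200 = 480; t_c = 480/120 = 4
T = 2·10 + 4 = 24

t_a=10 t_c=4 v_peak=120 T=24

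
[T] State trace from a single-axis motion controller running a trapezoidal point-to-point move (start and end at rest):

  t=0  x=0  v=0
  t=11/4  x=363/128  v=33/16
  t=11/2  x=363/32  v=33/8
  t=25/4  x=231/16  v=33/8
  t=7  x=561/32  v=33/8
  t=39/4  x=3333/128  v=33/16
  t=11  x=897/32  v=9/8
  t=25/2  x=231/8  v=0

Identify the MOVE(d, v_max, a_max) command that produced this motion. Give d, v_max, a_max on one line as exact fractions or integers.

final state: t=25/2, x=231/8, v=0 → d = 231/8
a_max = (33/16−0)/(11/4−0) = 3/4
max v = 33/8 over t∈[11/2,7] → v_max = 33/8
check: 33/8·(11/2+3/2) = 231/8 ✓

d=231/8 v_max=33/8 a_max=3/4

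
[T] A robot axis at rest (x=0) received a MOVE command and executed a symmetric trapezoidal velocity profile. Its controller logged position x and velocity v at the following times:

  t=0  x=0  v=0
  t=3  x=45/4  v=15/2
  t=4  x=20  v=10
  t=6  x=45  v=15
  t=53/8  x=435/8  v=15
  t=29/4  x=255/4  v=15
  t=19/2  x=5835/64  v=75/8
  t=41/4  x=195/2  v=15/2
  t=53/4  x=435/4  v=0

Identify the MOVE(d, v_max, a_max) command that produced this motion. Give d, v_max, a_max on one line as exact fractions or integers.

final state: t=53/4, x=435/4, v=0 → d = 435/4
a_max = (15/2−0)/(3−0) = 5/2
max v = 15 over t∈[6,29/4] → v_max = 15
check: 15·(6+5/4) = 435/4 ✓

d=435/4 v_max=15 a_max=5/2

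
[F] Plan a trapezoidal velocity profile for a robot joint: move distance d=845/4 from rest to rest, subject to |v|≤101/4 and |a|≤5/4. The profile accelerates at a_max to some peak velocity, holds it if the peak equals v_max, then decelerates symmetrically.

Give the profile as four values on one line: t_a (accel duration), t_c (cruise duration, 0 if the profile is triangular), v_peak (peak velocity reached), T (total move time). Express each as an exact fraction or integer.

(v_max)²/a_max = (101/4)²/(5/4) = 10201/20
845/4 < 10201/20 so t_c = 0
v_peak = √(845/4·5/4) = √(4225/16) = 65/4
t_a = (65/4)/(5/4) = 13; t_c = 0
T = 2·13 = 26

t_a=13 t_c=0 v_peak=65/4 T=26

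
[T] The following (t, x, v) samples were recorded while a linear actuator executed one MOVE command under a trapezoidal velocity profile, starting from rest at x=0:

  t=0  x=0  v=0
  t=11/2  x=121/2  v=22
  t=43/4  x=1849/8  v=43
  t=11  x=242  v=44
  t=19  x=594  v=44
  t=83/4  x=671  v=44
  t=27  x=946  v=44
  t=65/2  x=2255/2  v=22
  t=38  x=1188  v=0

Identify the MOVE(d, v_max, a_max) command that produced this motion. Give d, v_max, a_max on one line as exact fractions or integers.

d=1188 v_max=44 a_max=4

final state: t=38, x=1188, v=0 → d = 1188
a_max = (22−0)/(11/2−0) = 4
max v = 44 over t∈[11,27] → v_max = 44
check: 44·(11+16) = 1188 ✓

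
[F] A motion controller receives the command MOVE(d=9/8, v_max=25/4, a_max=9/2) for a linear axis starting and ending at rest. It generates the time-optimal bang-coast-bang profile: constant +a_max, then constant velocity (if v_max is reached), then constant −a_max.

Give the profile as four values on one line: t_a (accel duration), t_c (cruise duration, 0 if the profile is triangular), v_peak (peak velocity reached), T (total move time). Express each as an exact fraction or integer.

vₘ²/aₘ = (25/4)²/(9/2) = 625/72
9/8 < 625/72 ⇒ no cruise
v_peak = √(9/8·9/2) = √(81/16) = 9/4
t_a = (9/4)/(9/2) = 1/2; t_c = 0
T = 2·1/2 = 1

t_a=1/2 t_c=0 v_peak=9/4 T=1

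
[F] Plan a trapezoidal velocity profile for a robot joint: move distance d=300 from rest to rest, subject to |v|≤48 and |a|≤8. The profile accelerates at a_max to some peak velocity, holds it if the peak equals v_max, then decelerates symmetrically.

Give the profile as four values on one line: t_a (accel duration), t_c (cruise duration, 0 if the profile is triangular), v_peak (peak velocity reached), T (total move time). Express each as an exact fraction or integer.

(v_max)²/a_max = 48²/8 = 288
300 ≥ 288 ⇒ cruise phase
t_a = 48/8 = 6; v_peak = 48
d_cruise = 300 − 288 = 12; t_c = 12/48 = 1/4
T = 2·6 + 1/4 = 49/4

t_a=6 t_c=1/4 v_peak=48 T=49/4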